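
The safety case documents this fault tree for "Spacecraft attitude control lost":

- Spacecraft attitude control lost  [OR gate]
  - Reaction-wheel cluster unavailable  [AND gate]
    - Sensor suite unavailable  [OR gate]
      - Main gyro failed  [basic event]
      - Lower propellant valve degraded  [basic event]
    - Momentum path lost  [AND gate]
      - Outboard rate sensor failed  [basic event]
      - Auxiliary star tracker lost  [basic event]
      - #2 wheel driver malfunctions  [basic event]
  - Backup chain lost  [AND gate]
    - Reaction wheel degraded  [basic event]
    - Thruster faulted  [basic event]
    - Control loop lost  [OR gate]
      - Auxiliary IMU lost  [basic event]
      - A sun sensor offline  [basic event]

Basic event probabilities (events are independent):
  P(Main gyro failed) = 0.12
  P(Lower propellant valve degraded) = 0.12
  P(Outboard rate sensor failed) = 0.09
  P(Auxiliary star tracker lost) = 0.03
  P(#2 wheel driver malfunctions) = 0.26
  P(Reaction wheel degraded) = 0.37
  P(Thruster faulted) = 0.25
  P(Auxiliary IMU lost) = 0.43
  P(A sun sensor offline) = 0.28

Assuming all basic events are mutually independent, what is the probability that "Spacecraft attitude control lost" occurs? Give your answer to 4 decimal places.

0.0547

P(Sensor suite unavailable) [OR] = 1 − (1−0.12) × (1−0.12) = 0.225600
P(Momentum path lost) [AND] = 0.09 × 0.03 × 0.26 = 0.000702
P(Reaction-wheel cluster unavailable) [AND] = 0.225600 × 0.000702 = 0.000158
P(Control loop lost) [OR] = 1 − (1−0.43) × (1−0.28) = 0.589600
P(Backup chain lost) [AND] = 0.37 × 0.25 × 0.589600 = 0.054538
P(Spacecraft attitude control lost) [OR] = 1 − (1−0.000158) × (1−0.054538) = 0.054687
Rounded to 4 decimal places: P(Spacecraft attitude control lost) ≈ 0.0547.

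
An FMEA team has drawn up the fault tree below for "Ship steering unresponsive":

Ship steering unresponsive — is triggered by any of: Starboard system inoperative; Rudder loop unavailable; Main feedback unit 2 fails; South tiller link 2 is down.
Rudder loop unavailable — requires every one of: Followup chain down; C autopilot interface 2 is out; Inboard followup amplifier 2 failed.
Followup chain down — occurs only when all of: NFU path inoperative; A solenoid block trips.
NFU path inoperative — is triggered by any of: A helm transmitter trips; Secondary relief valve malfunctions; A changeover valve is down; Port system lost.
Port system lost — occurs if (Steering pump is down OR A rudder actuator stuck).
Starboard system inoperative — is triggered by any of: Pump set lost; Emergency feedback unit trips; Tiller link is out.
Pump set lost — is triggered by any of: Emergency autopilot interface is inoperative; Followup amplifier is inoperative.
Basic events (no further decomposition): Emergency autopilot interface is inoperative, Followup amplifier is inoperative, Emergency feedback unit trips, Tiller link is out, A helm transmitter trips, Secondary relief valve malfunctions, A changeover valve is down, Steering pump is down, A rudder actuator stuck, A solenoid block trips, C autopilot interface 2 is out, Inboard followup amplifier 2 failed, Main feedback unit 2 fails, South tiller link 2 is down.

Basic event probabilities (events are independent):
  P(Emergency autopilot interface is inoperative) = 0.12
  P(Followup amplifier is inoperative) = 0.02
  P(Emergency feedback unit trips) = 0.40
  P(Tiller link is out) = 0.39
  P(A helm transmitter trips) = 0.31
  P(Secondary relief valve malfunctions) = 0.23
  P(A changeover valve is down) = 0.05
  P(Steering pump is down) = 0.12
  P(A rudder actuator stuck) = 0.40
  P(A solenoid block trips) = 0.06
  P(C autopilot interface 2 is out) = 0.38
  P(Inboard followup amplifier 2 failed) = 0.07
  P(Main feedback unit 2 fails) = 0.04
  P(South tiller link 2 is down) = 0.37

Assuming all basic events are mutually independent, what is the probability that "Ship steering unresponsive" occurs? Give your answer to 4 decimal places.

P(Pump set lost) [OR] = 1 − (1−0.12) × (1−0.02) = 0.137600
P(Starboard system inoperative) [OR] = 1 − (1−0.137600) × (1−0.40) × (1−0.39) = 0.684362
P(Port system lost) [OR] = 1 − (1−0.12) × (1−0.40) = 0.472000
P(NFU path inoperative) [OR] = 1 − (1−0.31) × (1−0.23) × (1−0.05) × (1−0.472000) = 0.733500
P(Followup chain down) [AND] = 0.733500 × 0.06 = 0.044010
P(Rudder loop unavailable) [AND] = 0.044010 × 0.38 × 0.07 = 0.001171
P(Ship steering unresponsive) [OR] = 1 − (1−0.684362) × (1−0.001171) × (1−0.04) × (1−0.37) = 0.809326
Rounded to 4 decimal places: P(Ship steering unresponsive) ≈ 0.8093.

0.8093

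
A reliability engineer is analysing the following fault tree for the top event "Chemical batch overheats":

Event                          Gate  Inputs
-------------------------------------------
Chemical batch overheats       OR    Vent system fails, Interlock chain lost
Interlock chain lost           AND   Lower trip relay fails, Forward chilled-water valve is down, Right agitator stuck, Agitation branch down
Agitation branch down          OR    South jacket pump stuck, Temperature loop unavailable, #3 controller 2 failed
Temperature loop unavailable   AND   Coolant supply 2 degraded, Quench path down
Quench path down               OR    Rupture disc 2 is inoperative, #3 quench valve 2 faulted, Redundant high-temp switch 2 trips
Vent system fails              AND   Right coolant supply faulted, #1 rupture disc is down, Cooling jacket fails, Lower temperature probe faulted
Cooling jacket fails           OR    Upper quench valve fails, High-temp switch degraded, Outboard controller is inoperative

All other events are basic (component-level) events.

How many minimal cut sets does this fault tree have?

Cooling jacket fails [OR]: union of children's cut sets → 3 cut set(s).
Vent system fails [AND]: one cut set from each child combined → 1 × 1 × 3 × 1 = 3 cut set(s).
Quench path down [OR]: union of children's cut sets → 3 cut set(s).
Temperature loop unavailable [AND]: one cut set from each child combined → 1 × 3 = 3 cut set(s).
Agitation branch down [OR]: union of children's cut sets → 5 cut set(s).
Interlock chain lost [AND]: one cut set from each child combined → 1 × 1 × 1 × 5 = 5 cut set(s).
Chemical batch overheats [OR]: union of children's cut sets → 8 cut set(s).
Minimal cut sets: {#1 rupture disc is down, Lower temperature probe faulted, Right coolant supply faulted, Upper quench valve fails}; {#1 rupture disc is down, High-temp switch degraded, Lower temperature probe faulted, Right coolant supply faulted}; {#1 rupture disc is down, Lower temperature probe faulted, Outboard controller is inoperative, Right coolant supply faulted}; {Forward chilled-water valve is down, Lower trip relay fails, Right agitator stuck, South jacket pump stuck}; {Coolant supply 2 degraded, Forward chilled-water valve is down, Lower trip relay fails, Right agitator stuck, Rupture disc 2 is inoperative}; {#3 quench valve 2 faulted, Coolant supply 2 degraded, Forward chilled-water valve is down, Lower trip relay fails, Right agitator stuck}; {Coolant supply 2 degraded, Forward chilled-water valve is down, Lower trip relay fails, Redundant high-temp switch 2 trips, Right agitator stuck}; {#3 controller 2 failed, Forward chilled-water valve is down, Lower trip relay fails, Right agitator stuck}.

8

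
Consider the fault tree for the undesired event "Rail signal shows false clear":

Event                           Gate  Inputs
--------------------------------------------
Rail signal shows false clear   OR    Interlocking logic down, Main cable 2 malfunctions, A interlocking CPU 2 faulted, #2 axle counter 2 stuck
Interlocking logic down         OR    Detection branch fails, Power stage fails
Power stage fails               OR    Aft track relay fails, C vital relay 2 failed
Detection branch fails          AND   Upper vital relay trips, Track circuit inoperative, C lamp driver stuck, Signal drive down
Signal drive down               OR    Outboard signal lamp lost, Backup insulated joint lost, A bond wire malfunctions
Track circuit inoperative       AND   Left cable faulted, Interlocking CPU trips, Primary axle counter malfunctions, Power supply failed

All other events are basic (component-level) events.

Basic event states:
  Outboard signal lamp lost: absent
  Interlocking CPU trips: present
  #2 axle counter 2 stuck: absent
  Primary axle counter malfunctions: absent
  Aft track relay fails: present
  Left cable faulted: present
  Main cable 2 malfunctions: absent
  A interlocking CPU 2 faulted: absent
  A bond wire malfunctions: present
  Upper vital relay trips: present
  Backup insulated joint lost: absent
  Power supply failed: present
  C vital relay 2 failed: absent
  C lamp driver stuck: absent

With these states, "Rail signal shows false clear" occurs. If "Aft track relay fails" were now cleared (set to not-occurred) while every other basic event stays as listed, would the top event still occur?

Counterfactual: set "Aft track relay fails" to not occurred.
Track circuit inoperative [AND]: Left cable faulted=occurs, Interlocking CPU trips=occurs, Primary axle counter malfunctions=not, Power supply failed=occurs → not all inputs occur → does not occur.
Signal drive down [OR]: Outboard signal lamp lost=not, Backup insulated joint lost=not, A bond wire malfunctions=occurs → at least one input occurs → occurs.
Detection branch fails [AND]: Upper vital relay trips=occurs, Track circuit inoperative=not, C lamp driver stuck=not, Signal drive down=occurs → not all inputs occur → does not occur.
Power stage fails [OR]: Aft track relay fails=not, C vital relay 2 failed=not → no input occurs → does not occur.
Interlocking logic down [OR]: Detection branch fails=not, Power stage fails=not → no input occurs → does not occur.
Rail signal shows false clear [OR]: Interlocking logic down=not, Main cable 2 malfunctions=not, A interlocking CPU 2 faulted=not, #2 axle counter 2 stuck=not → no input occurs → does not occur.

No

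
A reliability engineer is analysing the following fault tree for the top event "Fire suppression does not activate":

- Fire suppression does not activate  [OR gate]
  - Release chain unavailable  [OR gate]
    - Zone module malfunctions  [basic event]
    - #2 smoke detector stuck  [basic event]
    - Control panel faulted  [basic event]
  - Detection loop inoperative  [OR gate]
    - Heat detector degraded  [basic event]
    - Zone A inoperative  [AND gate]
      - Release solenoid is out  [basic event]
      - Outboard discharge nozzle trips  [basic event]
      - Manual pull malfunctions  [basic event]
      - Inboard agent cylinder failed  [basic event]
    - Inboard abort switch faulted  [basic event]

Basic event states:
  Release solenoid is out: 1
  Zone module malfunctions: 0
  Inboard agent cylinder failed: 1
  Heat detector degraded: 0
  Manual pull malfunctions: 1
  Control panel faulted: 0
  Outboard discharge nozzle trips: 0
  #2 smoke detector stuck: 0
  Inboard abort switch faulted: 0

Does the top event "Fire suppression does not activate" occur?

Release chain unavailable [OR]: Zone module malfunctions=not, #2 smoke detector stuck=not, Control panel faulted=not → no input occurs → does not occur.
Zone A inoperative [AND]: Release solenoid is out=occurs, Outboard discharge nozzle trips=not, Manual pull malfunctions=occurs, Inboard agent cylinder failed=occurs → not all inputs occur → does not occur.
Detection loop inoperative [OR]: Heat detector degraded=not, Zone A inoperative=not, Inboard abort switch faulted=not → no input occurs → does not occur.
Fire suppression does not activate [OR]: Release chain unavailable=not, Detection loop inoperative=not → no input occurs → does not occur.

No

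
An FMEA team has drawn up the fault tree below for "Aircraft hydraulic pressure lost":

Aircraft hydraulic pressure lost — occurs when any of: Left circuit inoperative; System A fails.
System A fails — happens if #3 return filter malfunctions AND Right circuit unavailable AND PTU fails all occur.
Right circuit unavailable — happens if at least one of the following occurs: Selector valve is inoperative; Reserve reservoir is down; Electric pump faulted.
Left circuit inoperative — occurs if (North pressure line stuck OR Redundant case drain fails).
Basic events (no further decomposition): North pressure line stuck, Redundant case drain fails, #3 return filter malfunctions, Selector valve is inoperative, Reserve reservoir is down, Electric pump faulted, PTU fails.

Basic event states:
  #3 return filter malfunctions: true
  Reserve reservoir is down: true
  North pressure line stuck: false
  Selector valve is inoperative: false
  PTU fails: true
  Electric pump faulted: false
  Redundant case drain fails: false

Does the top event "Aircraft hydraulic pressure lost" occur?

Yes

Left circuit inoperative [OR]: North pressure line stuck=not, Redundant case drain fails=not → no input occurs → does not occur.
Right circuit unavailable [OR]: Selector valve is inoperative=not, Reserve reservoir is down=occurs, Electric pump faulted=not → at least one input occurs → occurs.
System A fails [AND]: #3 return filter malfunctions=occurs, Right circuit unavailable=occurs, PTU fails=occurs → all inputs occur → occurs.
Aircraft hydraulic pressure lost [OR]: Left circuit inoperative=not, System A fails=occurs → at least one input occurs → occurs.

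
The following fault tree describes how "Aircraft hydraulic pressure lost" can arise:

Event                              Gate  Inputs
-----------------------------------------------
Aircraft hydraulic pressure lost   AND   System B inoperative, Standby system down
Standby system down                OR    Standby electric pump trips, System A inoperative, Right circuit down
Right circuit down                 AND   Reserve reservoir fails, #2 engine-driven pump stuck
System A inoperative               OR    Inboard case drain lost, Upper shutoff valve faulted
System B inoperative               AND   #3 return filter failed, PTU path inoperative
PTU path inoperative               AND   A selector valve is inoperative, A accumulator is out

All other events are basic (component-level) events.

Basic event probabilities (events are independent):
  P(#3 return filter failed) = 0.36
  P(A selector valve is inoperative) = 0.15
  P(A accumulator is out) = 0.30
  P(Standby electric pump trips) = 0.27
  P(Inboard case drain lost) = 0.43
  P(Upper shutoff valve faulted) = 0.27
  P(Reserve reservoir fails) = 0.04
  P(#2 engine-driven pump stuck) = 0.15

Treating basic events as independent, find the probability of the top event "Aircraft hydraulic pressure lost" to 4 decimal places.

0.0113

P(PTU path inoperative) [AND] = 0.15 × 0.30 = 0.045000
P(System B inoperative) [AND] = 0.36 × 0.045000 = 0.016200
P(System A inoperative) [OR] = 1 − (1−0.43) × (1−0.27) = 0.583900
P(Right circuit down) [AND] = 0.04 × 0.15 = 0.006000
P(Standby system down) [OR] = 1 − (1−0.27) × (1−0.583900) × (1−0.006000) = 0.698070
P(Aircraft hydraulic pressure lost) [AND] = 0.016200 × 0.698070 = 0.011309
Rounded to 4 decimal places: P(Aircraft hydraulic pressure lost) ≈ 0.0113.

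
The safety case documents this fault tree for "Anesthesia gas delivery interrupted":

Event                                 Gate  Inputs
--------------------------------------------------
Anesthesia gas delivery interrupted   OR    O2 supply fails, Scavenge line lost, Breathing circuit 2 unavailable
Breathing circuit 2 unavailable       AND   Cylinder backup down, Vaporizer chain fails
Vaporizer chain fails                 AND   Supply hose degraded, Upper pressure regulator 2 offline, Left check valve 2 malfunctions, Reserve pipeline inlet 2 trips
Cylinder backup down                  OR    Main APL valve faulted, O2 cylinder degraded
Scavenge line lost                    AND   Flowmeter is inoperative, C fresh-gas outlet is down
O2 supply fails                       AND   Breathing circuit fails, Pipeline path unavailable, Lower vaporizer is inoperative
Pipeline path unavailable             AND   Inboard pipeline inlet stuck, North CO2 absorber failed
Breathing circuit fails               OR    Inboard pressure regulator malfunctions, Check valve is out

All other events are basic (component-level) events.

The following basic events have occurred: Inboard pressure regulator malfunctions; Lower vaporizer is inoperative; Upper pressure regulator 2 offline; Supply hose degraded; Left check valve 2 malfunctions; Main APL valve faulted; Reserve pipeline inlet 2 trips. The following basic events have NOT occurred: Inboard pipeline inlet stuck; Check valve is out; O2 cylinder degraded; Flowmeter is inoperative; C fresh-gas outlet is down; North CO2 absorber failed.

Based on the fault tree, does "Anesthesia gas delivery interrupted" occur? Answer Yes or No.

Yes

Breathing circuit fails [OR]: Inboard pressure regulator malfunctions=occurs, Check valve is out=not → at least one input occurs → occurs.
Pipeline path unavailable [AND]: Inboard pipeline inlet stuck=not, North CO2 absorber failed=not → not all inputs occur → does not occur.
O2 supply fails [AND]: Breathing circuit fails=occurs, Pipeline path unavailable=not, Lower vaporizer is inoperative=occurs → not all inputs occur → does not occur.
Scavenge line lost [AND]: Flowmeter is inoperative=not, C fresh-gas outlet is down=not → not all inputs occur → does not occur.
Cylinder backup down [OR]: Main APL valve faulted=occurs, O2 cylinder degraded=not → at least one input occurs → occurs.
Vaporizer chain fails [AND]: Supply hose degraded=occurs, Upper pressure regulator 2 offline=occurs, Left check valve 2 malfunctions=occurs, Reserve pipeline inlet 2 trips=occurs → all inputs occur → occurs.
Breathing circuit 2 unavailable [AND]: Cylinder backup down=occurs, Vaporizer chain fails=occurs → all inputs occur → occurs.
Anesthesia gas delivery interrupted [OR]: O2 supply fails=not, Scavenge line lost=not, Breathing circuit 2 unavailable=occurs → at least one input occurs → occurs.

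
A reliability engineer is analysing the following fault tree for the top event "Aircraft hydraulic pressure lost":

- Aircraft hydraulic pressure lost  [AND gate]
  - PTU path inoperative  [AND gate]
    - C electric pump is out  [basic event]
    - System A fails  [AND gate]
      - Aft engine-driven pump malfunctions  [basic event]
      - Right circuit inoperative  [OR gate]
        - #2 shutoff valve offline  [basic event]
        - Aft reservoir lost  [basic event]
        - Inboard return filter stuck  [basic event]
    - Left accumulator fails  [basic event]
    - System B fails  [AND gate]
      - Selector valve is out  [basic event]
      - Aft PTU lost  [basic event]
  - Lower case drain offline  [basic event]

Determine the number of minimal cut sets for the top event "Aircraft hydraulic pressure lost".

3

Right circuit inoperative [OR]: union of children's cut sets → 3 cut set(s).
System A fails [AND]: one cut set from each child combined → 1 × 3 = 3 cut set(s).
System B fails [AND]: one cut set from each child combined → 1 × 1 = 1 cut set(s).
PTU path inoperative [AND]: one cut set from each child combined → 1 × 3 × 1 × 1 = 3 cut set(s).
Aircraft hydraulic pressure lost [AND]: one cut set from each child combined → 3 × 1 = 3 cut set(s).
Minimal cut sets: {#2 shutoff valve offline, Aft PTU lost, Aft engine-driven pump malfunctions, C electric pump is out, Left accumulator fails, Lower case drain offline, Selector valve is out}; {Aft PTU lost, Aft engine-driven pump malfunctions, Aft reservoir lost, C electric pump is out, Left accumulator fails, Lower case drain offline, Selector valve is out}; {Aft PTU lost, Aft engine-driven pump malfunctions, C electric pump is out, Inboard return filter stuck, Left accumulator fails, Lower case drain offline, Selector valve is out}.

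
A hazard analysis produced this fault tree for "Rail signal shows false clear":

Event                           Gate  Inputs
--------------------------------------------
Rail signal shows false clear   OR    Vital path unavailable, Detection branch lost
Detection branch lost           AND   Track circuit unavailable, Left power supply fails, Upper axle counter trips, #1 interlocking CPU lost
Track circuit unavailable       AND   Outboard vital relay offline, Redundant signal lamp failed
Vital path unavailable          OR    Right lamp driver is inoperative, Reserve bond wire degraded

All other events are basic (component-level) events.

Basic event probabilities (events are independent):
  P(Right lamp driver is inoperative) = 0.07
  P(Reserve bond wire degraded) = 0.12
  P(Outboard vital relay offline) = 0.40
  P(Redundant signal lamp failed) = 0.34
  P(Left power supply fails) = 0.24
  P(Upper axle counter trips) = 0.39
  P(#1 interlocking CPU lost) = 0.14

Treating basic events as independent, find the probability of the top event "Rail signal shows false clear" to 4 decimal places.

0.1831

P(Vital path unavailable) [OR] = 1 − (1−0.07) × (1−0.12) = 0.181600
P(Track circuit unavailable) [AND] = 0.40 × 0.34 = 0.136000
P(Detection branch lost) [AND] = 0.136000 × 0.24 × 0.39 × 0.14 = 0.001782
P(Rail signal shows false clear) [OR] = 1 − (1−0.181600) × (1−0.001782) = 0.183058
Rounded to 4 decimal places: P(Rail signal shows false clear) ≈ 0.1831.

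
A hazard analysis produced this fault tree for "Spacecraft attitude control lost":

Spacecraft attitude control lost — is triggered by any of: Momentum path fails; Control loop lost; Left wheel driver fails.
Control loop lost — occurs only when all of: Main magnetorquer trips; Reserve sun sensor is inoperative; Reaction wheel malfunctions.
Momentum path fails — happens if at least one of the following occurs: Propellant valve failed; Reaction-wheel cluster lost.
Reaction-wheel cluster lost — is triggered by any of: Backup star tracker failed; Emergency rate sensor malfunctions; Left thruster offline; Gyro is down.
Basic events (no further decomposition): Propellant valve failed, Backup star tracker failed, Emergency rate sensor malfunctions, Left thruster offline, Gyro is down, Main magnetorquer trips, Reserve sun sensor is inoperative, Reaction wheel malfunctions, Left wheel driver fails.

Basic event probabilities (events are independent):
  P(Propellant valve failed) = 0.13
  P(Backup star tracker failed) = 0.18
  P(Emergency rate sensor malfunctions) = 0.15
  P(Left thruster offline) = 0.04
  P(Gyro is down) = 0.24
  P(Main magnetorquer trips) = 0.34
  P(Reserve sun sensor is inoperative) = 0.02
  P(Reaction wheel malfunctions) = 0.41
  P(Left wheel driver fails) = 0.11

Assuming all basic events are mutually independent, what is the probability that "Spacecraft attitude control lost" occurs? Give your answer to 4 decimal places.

0.6073

P(Reaction-wheel cluster lost) [OR] = 1 − (1−0.18) × (1−0.15) × (1−0.04) × (1−0.24) = 0.491469
P(Momentum path fails) [OR] = 1 − (1−0.13) × (1−0.491469) = 0.557578
P(Control loop lost) [AND] = 0.34 × 0.02 × 0.41 = 0.002788
P(Spacecraft attitude control lost) [OR] = 1 − (1−0.557578) × (1−0.002788) × (1−0.11) = 0.607342
Rounded to 4 decimal places: P(Spacecraft attitude control lost) ≈ 0.6073.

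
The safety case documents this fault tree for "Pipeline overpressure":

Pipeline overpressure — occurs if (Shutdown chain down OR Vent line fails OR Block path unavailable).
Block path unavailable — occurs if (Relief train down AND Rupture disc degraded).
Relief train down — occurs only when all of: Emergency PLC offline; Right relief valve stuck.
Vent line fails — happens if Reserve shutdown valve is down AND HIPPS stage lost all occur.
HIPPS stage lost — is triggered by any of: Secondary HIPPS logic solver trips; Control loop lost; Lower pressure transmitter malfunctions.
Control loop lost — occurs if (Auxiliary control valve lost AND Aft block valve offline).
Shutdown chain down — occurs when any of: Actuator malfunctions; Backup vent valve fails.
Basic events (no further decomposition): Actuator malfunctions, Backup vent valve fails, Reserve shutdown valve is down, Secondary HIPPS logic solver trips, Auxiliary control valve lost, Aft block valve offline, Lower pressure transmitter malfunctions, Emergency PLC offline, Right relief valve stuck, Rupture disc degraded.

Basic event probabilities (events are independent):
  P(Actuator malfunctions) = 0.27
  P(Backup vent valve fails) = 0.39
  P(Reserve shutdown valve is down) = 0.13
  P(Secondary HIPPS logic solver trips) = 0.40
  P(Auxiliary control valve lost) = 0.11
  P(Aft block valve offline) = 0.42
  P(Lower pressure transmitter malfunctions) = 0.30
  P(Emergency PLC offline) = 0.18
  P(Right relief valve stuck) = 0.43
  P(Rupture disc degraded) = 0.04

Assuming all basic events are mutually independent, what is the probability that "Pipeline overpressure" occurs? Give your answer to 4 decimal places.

P(Shutdown chain down) [OR] = 1 − (1−0.27) × (1−0.39) = 0.554700
P(Control loop lost) [AND] = 0.11 × 0.42 = 0.046200
P(HIPPS stage lost) [OR] = 1 − (1−0.40) × (1−0.046200) × (1−0.30) = 0.599404
P(Vent line fails) [AND] = 0.13 × 0.599404 = 0.077923
P(Relief train down) [AND] = 0.18 × 0.43 = 0.077400
P(Block path unavailable) [AND] = 0.077400 × 0.04 = 0.003096
P(Pipeline overpressure) [OR] = 1 − (1−0.554700) × (1−0.077923) × (1−0.003096) = 0.590670
Rounded to 4 decimal places: P(Pipeline overpressure) ≈ 0.5907.

0.5907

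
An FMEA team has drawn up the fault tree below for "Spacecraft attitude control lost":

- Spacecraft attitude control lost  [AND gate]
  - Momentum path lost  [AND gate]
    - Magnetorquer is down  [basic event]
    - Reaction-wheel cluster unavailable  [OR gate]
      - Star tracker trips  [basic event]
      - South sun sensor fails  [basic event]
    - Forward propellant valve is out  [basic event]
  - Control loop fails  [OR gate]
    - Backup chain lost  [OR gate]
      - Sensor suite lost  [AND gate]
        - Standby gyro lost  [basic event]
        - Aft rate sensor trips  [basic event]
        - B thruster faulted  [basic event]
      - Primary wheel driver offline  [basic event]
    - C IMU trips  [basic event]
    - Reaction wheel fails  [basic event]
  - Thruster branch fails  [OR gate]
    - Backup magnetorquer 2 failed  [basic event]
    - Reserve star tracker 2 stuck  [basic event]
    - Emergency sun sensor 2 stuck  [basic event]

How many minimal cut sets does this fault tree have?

Reaction-wheel cluster unavailable [OR]: union of children's cut sets → 2 cut set(s).
Momentum path lost [AND]: one cut set from each child combined → 1 × 2 × 1 = 2 cut set(s).
Sensor suite lost [AND]: one cut set from each child combined → 1 × 1 × 1 = 1 cut set(s).
Backup chain lost [OR]: union of children's cut sets → 2 cut set(s).
Control loop fails [OR]: union of children's cut sets → 4 cut set(s).
Thruster branch fails [OR]: union of children's cut sets → 3 cut set(s).
Spacecraft attitude control lost [AND]: one cut set from each child combined → 2 × 4 × 3 = 24 cut set(s).

24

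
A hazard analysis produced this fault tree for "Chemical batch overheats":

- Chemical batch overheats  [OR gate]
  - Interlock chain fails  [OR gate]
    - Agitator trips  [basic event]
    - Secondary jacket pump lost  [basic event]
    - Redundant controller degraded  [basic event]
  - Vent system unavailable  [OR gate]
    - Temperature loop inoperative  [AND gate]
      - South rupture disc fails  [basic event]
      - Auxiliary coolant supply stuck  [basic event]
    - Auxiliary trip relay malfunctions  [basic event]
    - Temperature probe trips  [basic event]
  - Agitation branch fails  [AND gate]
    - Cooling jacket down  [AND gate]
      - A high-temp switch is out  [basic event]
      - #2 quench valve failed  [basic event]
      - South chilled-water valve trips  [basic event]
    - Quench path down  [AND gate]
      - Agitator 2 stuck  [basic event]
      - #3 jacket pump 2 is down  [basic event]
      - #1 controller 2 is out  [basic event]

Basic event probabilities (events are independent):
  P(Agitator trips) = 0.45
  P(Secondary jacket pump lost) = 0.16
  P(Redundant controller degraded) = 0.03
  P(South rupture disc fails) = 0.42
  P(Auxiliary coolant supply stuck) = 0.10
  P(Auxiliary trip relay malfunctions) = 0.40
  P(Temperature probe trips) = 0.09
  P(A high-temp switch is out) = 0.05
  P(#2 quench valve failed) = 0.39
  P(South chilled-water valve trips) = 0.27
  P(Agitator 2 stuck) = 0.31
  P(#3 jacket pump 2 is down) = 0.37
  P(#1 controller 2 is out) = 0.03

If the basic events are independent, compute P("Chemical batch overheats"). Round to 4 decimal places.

0.7656

P(Interlock chain fails) [OR] = 1 − (1−0.45) × (1−0.16) × (1−0.03) = 0.551860
P(Temperature loop inoperative) [AND] = 0.42 × 0.10 = 0.042000
P(Vent system unavailable) [OR] = 1 − (1−0.042000) × (1−0.40) × (1−0.09) = 0.476932
P(Cooling jacket down) [AND] = 0.05 × 0.39 × 0.27 = 0.005265
P(Quench path down) [AND] = 0.31 × 0.37 × 0.03 = 0.003441
P(Agitation branch fails) [AND] = 0.005265 × 0.003441 = 0.000018
P(Chemical batch overheats) [OR] = 1 − (1−0.551860) × (1−0.476932) × (1−0.000018) = 0.765597
Rounded to 4 decimal places: P(Chemical batch overheats) ≈ 0.7656.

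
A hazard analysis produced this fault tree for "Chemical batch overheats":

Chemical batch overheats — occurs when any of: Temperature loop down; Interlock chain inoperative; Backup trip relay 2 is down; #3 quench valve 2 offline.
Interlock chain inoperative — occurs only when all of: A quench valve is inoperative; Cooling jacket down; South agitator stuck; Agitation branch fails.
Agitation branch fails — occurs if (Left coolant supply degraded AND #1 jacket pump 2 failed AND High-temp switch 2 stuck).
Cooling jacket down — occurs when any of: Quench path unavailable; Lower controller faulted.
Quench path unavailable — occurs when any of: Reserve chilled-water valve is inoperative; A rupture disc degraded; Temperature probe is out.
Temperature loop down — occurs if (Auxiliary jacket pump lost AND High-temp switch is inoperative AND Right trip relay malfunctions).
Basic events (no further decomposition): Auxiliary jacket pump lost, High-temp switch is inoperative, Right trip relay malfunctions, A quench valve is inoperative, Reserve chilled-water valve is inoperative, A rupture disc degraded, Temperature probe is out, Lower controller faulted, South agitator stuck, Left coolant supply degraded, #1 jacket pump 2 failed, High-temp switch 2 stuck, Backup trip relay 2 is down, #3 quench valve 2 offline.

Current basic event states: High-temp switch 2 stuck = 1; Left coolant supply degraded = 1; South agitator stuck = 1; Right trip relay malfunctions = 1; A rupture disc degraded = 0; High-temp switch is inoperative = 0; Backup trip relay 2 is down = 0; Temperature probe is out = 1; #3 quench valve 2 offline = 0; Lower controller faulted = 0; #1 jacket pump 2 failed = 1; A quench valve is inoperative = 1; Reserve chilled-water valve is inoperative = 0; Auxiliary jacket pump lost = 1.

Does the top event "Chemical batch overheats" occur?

Yes

Temperature loop down [AND]: Auxiliary jacket pump lost=occurs, High-temp switch is inoperative=not, Right trip relay malfunctions=occurs → not all inputs occur → does not occur.
Quench path unavailable [OR]: Reserve chilled-water valve is inoperative=not, A rupture disc degraded=not, Temperature probe is out=occurs → at least one input occurs → occurs.
Cooling jacket down [OR]: Quench path unavailable=occurs, Lower controller faulted=not → at least one input occurs → occurs.
Agitation branch fails [AND]: Left coolant supply degraded=occurs, #1 jacket pump 2 failed=occurs, High-temp switch 2 stuck=occurs → all inputs occur → occurs.
Interlock chain inoperative [AND]: A quench valve is inoperative=occurs, Cooling jacket down=occurs, South agitator stuck=occurs, Agitation branch fails=occurs → all inputs occur → occurs.
Chemical batch overheats [OR]: Temperature loop down=not, Interlock chain inoperative=occurs, Backup trip relay 2 is down=not, #3 quench valve 2 offline=not → at least one input occurs → occurs.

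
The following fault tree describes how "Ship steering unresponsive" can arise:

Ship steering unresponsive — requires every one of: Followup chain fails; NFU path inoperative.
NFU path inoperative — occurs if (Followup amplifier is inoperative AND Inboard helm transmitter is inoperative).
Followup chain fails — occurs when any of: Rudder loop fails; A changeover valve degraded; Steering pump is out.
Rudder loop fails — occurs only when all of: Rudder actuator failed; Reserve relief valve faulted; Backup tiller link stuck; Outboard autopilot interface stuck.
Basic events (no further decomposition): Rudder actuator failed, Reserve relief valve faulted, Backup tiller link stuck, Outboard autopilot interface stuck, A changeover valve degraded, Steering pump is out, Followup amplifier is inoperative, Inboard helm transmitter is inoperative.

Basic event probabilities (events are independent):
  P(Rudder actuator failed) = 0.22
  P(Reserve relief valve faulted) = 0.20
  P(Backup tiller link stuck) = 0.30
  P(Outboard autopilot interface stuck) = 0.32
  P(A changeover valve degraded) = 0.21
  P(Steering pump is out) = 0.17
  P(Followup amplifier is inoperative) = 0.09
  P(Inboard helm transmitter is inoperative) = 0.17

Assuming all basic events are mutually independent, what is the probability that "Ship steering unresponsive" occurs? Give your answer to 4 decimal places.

0.0053

P(Rudder loop fails) [AND] = 0.22 × 0.20 × 0.30 × 0.32 = 0.004224
P(Followup chain fails) [OR] = 1 − (1−0.004224) × (1−0.21) × (1−0.17) = 0.347070
P(NFU path inoperative) [AND] = 0.09 × 0.17 = 0.015300
P(Ship steering unresponsive) [AND] = 0.347070 × 0.015300 = 0.005310
Rounded to 4 decimal places: P(Ship steering unresponsive) ≈ 0.0053.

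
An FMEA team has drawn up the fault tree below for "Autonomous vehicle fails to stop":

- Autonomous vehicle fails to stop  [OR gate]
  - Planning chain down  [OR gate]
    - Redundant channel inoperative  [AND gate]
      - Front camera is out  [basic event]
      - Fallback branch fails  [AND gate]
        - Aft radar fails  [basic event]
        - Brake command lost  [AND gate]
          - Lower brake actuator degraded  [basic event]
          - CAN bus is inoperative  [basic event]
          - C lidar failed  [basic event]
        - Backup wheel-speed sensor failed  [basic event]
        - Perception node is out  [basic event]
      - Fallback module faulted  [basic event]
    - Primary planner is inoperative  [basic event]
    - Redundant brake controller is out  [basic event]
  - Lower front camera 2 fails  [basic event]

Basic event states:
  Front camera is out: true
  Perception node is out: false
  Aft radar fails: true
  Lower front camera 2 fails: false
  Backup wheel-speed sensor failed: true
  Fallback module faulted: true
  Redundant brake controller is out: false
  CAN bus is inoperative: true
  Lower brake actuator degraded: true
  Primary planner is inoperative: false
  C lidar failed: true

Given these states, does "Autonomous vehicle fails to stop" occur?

No

Brake command lost [AND]: Lower brake actuator degraded=occurs, CAN bus is inoperative=occurs, C lidar failed=occurs → all inputs occur → occurs.
Fallback branch fails [AND]: Aft radar fails=occurs, Brake command lost=occurs, Backup wheel-speed sensor failed=occurs, Perception node is out=not → not all inputs occur → does not occur.
Redundant channel inoperative [AND]: Front camera is out=occurs, Fallback branch fails=not, Fallback module faulted=occurs → not all inputs occur → does not occur.
Planning chain down [OR]: Redundant channel inoperative=not, Primary planner is inoperative=not, Redundant brake controller is out=not → no input occurs → does not occur.
Autonomous vehicle fails to stop [OR]: Planning chain down=not, Lower front camera 2 fails=not → no input occurs → does not occur.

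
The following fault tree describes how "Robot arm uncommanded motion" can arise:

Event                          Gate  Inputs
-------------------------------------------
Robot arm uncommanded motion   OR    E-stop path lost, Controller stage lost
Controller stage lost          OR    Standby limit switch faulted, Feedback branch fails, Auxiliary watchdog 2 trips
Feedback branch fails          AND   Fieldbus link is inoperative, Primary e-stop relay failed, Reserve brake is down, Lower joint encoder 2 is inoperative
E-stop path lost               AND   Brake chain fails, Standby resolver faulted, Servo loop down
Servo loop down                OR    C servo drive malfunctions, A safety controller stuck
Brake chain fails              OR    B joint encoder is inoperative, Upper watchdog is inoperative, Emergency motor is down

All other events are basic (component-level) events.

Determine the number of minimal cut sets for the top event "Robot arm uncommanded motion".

Brake chain fails [OR]: union of children's cut sets → 3 cut set(s).
Servo loop down [OR]: union of children's cut sets → 2 cut set(s).
E-stop path lost [AND]: one cut set from each child combined → 3 × 1 × 2 = 6 cut set(s).
Feedback branch fails [AND]: one cut set from each child combined → 1 × 1 × 1 × 1 = 1 cut set(s).
Controller stage lost [OR]: union of children's cut sets → 3 cut set(s).
Robot arm uncommanded motion [OR]: union of children's cut sets → 9 cut set(s).
Minimal cut sets: {B joint encoder is inoperative, C servo drive malfunctions, Standby resolver faulted}; {A safety controller stuck, B joint encoder is inoperative, Standby resolver faulted}; {C servo drive malfunctions, Standby resolver faulted, Upper watchdog is inoperative}; {A safety controller stuck, Standby resolver faulted, Upper watchdog is inoperative}; {C servo drive malfunctions, Emergency motor is down, Standby resolver faulted}; {A safety controller stuck, Emergency motor is down, Standby resolver faulted}; {Standby limit switch faulted}; {Fieldbus link is inoperative, Lower joint encoder 2 is inoperative, Primary e-stop relay failed, Reserve brake is down}; {Auxiliary watchdog 2 trips}.

9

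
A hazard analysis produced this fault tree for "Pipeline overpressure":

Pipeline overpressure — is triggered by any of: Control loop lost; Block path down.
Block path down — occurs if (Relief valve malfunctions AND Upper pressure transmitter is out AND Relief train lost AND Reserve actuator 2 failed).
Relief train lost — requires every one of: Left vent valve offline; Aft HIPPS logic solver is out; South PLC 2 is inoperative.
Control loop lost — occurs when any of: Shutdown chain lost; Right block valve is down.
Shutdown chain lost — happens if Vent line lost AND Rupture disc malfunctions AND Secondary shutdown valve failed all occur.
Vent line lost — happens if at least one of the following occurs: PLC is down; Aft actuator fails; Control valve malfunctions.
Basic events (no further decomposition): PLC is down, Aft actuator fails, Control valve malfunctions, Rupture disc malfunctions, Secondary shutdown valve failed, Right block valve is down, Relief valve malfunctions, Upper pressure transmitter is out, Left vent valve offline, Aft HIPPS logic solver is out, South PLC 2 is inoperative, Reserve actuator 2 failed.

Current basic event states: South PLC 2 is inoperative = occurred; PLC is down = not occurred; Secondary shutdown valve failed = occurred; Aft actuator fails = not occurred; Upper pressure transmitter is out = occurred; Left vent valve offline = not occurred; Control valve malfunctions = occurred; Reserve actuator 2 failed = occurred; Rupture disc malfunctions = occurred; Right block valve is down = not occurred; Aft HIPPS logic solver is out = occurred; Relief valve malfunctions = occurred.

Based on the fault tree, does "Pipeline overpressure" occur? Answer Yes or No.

Yes

Vent line lost [OR]: PLC is down=not, Aft actuator fails=not, Control valve malfunctions=occurs → at least one input occurs → occurs.
Shutdown chain lost [AND]: Vent line lost=occurs, Rupture disc malfunctions=occurs, Secondary shutdown valve failed=occurs → all inputs occur → occurs.
Control loop lost [OR]: Shutdown chain lost=occurs, Right block valve is down=not → at least one input occurs → occurs.
Relief train lost [AND]: Left vent valve offline=not, Aft HIPPS logic solver is out=occurs, South PLC 2 is inoperative=occurs → not all inputs occur → does not occur.
Block path down [AND]: Relief valve malfunctions=occurs, Upper pressure transmitter is out=occurs, Relief train lost=not, Reserve actuator 2 failed=occurs → not all inputs occur → does not occur.
Pipeline overpressure [OR]: Control loop lost=occurs, Block path down=not → at least one input occurs → occurs.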